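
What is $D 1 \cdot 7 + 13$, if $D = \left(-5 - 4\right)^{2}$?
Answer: $580$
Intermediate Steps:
$D = 81$ ($D = \left(-9\right)^{2} = 81$)
$D 1 \cdot 7 + 13 = 81 \cdot 1 \cdot 7 + 13 = 81 \cdot 7 + 13 = 567 + 13 = 580$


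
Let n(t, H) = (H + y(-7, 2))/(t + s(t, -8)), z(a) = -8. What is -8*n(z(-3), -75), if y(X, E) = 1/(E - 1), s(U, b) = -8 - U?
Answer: -74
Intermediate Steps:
y(X, E) = 1/(-1 + E)
n(t, H) = -1/8 - H/8 (n(t, H) = (H + 1/(-1 + 2))/(t + (-8 - t)) = (H + 1/1)/(-8) = (H + 1)*(-1/8) = (1 + H)*(-1/8) = -1/8 - H/8)
-8*n(z(-3), -75) = -8*(-1/8 - 1/8*(-75)) = -8*(-1/8 + 75/8) = -8*37/4 = -74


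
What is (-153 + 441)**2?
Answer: 82944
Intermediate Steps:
(-153 + 441)**2 = 288**2 = 82944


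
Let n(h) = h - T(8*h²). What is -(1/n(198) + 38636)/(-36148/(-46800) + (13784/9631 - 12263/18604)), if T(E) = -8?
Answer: -1042804808584335225/41685346514858 ≈ -25016.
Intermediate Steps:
n(h) = 8 + h (n(h) = h - 1*(-8) = h + 8 = 8 + h)
-(1/n(198) + 38636)/(-36148/(-46800) + (13784/9631 - 12263/18604)) = -(1/(8 + 198) + 38636)/(-36148/(-46800) + (13784/9631 - 12263/18604)) = -(1/206 + 38636)/(-36148*(-1/46800) + (13784*(1/9631) - 12263*1/18604)) = -(1/206 + 38636)/(9037/11700 + (13784/9631 - 12263/18604)) = -7959017/(206*(9037/11700 + 138332583/179175124)) = -7959017/(206*202356051043/131021809425) = -7959017*131021809425/(206*202356051043) = -1*1042804808584335225/41685346514858 = -1042804808584335225/41685346514858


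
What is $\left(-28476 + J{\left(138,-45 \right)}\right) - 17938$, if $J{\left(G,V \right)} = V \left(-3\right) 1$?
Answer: $-46279$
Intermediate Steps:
$J{\left(G,V \right)} = - 3 V$ ($J{\left(G,V \right)} = - 3 V 1 = - 3 V$)
$\left(-28476 + J{\left(138,-45 \right)}\right) - 17938 = \left(-28476 - -135\right) - 17938 = \left(-28476 + 135\right) - 17938 = -28341 - 17938 = -46279$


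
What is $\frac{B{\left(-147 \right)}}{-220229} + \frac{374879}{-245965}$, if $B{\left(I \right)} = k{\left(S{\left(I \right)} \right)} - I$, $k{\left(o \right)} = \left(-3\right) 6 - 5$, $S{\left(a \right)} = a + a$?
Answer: $- \frac{82589726951}{54168625985} \approx -1.5247$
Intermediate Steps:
$S{\left(a \right)} = 2 a$
$k{\left(o \right)} = -23$ ($k{\left(o \right)} = -18 - 5 = -23$)
$B{\left(I \right)} = -23 - I$
$\frac{B{\left(-147 \right)}}{-220229} + \frac{374879}{-245965} = \frac{-23 - -147}{-220229} + \frac{374879}{-245965} = \left(-23 + 147\right) \left(- \frac{1}{220229}\right) + 374879 \left(- \frac{1}{245965}\right) = 124 \left(- \frac{1}{220229}\right) - \frac{374879}{245965} = - \frac{124}{220229} - \frac{374879}{245965} = - \frac{82589726951}{54168625985}$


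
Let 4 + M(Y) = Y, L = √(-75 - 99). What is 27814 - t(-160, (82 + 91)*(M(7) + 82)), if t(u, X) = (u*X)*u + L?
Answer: -376420186 - I*√174 ≈ -3.7642e+8 - 13.191*I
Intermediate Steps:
L = I*√174 (L = √(-174) = I*√174 ≈ 13.191*I)
M(Y) = -4 + Y
t(u, X) = I*√174 + X*u² (t(u, X) = (u*X)*u + I*√174 = (X*u)*u + I*√174 = X*u² + I*√174 = I*√174 + X*u²)
27814 - t(-160, (82 + 91)*(M(7) + 82)) = 27814 - (I*√174 + ((82 + 91)*((-4 + 7) + 82))*(-160)²) = 27814 - (I*√174 + (173*(3 + 82))*25600) = 27814 - (I*√174 + (173*85)*25600) = 27814 - (I*√174 + 14705*25600) = 27814 - (I*√174 + 376448000) = 27814 - (376448000 + I*√174) = 27814 + (-376448000 - I*√174) = -376420186 - I*√174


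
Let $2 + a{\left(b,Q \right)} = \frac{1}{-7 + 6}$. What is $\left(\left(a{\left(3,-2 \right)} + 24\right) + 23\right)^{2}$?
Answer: $1936$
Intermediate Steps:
$a{\left(b,Q \right)} = -3$ ($a{\left(b,Q \right)} = -2 + \frac{1}{-7 + 6} = -2 + \frac{1}{-1} = -2 - 1 = -3$)
$\left(\left(a{\left(3,-2 \right)} + 24\right) + 23\right)^{2} = \left(\left(-3 + 24\right) + 23\right)^{2} = \left(21 + 23\right)^{2} = 44^{2} = 1936$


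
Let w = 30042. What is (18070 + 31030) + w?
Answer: 79142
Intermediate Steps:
(18070 + 31030) + w = (18070 + 31030) + 30042 = 49100 + 30042 = 79142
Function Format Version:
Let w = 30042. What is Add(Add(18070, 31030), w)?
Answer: 79142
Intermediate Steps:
Add(Add(18070, 31030), w) = Add(Add(18070, 31030), 30042) = Add(49100, 30042) = 79142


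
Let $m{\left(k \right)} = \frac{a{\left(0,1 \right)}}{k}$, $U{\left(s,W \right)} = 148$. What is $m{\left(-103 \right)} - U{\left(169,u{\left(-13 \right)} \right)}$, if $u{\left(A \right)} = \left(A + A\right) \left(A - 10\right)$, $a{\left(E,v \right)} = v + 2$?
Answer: $- \frac{15247}{103} \approx -148.03$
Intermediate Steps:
$a{\left(E,v \right)} = 2 + v$
$u{\left(A \right)} = 2 A \left(-10 + A\right)$
$m{\left(k \right)} = \frac{3}{k}$ ($m{\left(k \right)} = \frac{2 + 1}{k} = \frac{3}{k}$)
$m{\left(-103 \right)} - U{\left(169,u{\left(-13 \right)} \right)} = \frac{3}{-103} - 148 = 3 \left(- \frac{1}{103}\right) - 148 = - \frac{3}{103} - 148 = - \frac{15247}{103}$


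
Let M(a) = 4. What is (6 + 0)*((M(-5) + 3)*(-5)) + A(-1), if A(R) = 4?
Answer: -206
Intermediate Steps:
(6 + 0)*((M(-5) + 3)*(-5)) + A(-1) = (6 + 0)*((4 + 3)*(-5)) + 4 = 6*(7*(-5)) + 4 = 6*(-35) + 4 = -210 + 4 = -206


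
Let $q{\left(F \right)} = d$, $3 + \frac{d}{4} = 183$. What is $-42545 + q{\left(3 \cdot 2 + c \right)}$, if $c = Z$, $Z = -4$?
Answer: $-41825$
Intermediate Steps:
$c = -4$
$d = 720$ ($d = -12 + 4 \cdot 183 = -12 + 732 = 720$)
$q{\left(F \right)} = 720$
$-42545 + q{\left(3 \cdot 2 + c \right)} = -42545 + 720 = -41825$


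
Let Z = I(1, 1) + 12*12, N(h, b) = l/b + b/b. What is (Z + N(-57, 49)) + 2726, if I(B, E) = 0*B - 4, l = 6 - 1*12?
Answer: 140477/49 ≈ 2866.9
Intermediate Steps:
l = -6 (l = 6 - 12 = -6)
N(h, b) = 1 - 6/b (N(h, b) = -6/b + b/b = -6/b + 1 = 1 - 6/b)
I(B, E) = -4 (I(B, E) = 0 - 4 = -4)
Z = 140 (Z = -4 + 12*12 = -4 + 144 = 140)
(Z + N(-57, 49)) + 2726 = (140 + (-6 + 49)/49) + 2726 = (140 + (1/49)*43) + 2726 = (140 + 43/49) + 2726 = 6903/49 + 2726 = 140477/49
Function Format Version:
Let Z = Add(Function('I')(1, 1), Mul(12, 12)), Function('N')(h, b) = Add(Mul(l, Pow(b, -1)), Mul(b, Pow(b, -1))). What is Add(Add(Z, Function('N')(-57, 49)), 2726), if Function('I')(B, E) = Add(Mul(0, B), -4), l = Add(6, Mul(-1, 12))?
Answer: Rational(140477, 49) ≈ 2866.9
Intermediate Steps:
l = -6 (l = Add(6, -12) = -6)
Function('N')(h, b) = Add(1, Mul(-6, Pow(b, -1))) (Function('N')(h, b) = Add(Mul(-6, Pow(b, -1)), Mul(b, Pow(b, -1))) = Add(Mul(-6, Pow(b, -1)), 1) = Add(1, Mul(-6, Pow(b, -1))))
Function('I')(B, E) = -4 (Function('I')(B, E) = Add(0, -4) = -4)
Z = 140 (Z = Add(-4, Mul(12, 12)) = Add(-4, 144) = 140)
Add(Add(Z, Function('N')(-57, 49)), 2726) = Add(Add(140, Mul(Pow(49, -1), Add(-6, 49))), 2726) = Add(Add(140, Mul(Rational(1, 49), 43)), 2726) = Add(Add(140, Rational(43, 49)), 2726) = Add(Rational(6903, 49), 2726) = Rational(140477, 49)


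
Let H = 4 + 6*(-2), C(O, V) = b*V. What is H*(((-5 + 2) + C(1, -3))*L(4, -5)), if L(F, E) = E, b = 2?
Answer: -360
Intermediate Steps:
C(O, V) = 2*V
H = -8 (H = 4 - 12 = -8)
H*(((-5 + 2) + C(1, -3))*L(4, -5)) = -8*((-5 + 2) + 2*(-3))*(-5) = -8*(-3 - 6)*(-5) = -(-72)*(-5) = -8*45 = -360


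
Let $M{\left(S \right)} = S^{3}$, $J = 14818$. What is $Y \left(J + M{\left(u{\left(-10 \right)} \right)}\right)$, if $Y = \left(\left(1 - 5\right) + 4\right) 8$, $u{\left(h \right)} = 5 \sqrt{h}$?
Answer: $0$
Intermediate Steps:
$Y = 0$ ($Y = \left(-4 + 4\right) 8 = 0 \cdot 8 = 0$)
$Y \left(J + M{\left(u{\left(-10 \right)} \right)}\right) = 0 \left(14818 + \left(5 \sqrt{-10}\right)^{3}\right) = 0 \left(14818 + \left(5 i \sqrt{10}\right)^{3}\right) = 0 \left(14818 - 1250 i \sqrt{10}\right) = 0$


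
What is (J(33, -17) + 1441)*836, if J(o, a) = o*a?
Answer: 735680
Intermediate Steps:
J(o, a) = a*o
(J(33, -17) + 1441)*836 = (-17*33 + 1441)*836 = (-561 + 1441)*836 = 880*836 = 735680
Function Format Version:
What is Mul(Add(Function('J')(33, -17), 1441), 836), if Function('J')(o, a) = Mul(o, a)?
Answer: 735680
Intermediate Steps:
Function('J')(o, a) = Mul(a, o)
Mul(Add(Function('J')(33, -17), 1441), 836) = Mul(Add(Mul(-17, 33), 1441), 836) = Mul(Add(-561, 1441), 836) = Mul(880, 836) = 735680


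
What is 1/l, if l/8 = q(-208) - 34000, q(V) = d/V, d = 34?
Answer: -13/3536017 ≈ -3.6765e-6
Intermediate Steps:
q(V) = 34/V
l = -3536017/13 (l = 8*(34/(-208) - 34000) = 8*(34*(-1/208) - 34000) = 8*(-17/104 - 34000) = 8*(-3536017/104) = -3536017/13 ≈ -2.7200e+5)
1/l = 1/(-3536017/13) = -13/3536017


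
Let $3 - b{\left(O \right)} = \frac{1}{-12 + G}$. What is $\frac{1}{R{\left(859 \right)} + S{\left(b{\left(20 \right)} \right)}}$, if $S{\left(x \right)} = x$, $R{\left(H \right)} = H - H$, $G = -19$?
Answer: $\frac{31}{94} \approx 0.32979$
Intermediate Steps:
$R{\left(H \right)} = 0$
$b{\left(O \right)} = \frac{94}{31}$ ($b{\left(O \right)} = 3 - \frac{1}{-12 - 19} = 3 - \frac{1}{-31} = 3 - - \frac{1}{31} = 3 + \frac{1}{31} = \frac{94}{31}$)
$\frac{1}{R{\left(859 \right)} + S{\left(b{\left(20 \right)} \right)}} = \frac{1}{0 + \frac{94}{31}} = \frac{1}{\frac{94}{31}} = \frac{31}{94}$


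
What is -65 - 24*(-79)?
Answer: 1831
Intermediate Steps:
-65 - 24*(-79) = -65 + 1896 = 1831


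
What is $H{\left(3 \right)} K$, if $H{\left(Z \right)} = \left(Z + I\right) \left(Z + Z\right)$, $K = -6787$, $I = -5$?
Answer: $81444$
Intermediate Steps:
$H{\left(Z \right)} = 2 Z \left(-5 + Z\right)$ ($H{\left(Z \right)} = \left(Z - 5\right) \left(Z + Z\right) = \left(-5 + Z\right) 2 Z = 2 Z \left(-5 + Z\right)$)
$H{\left(3 \right)} K = 2 \cdot 3 \left(-5 + 3\right) \left(-6787\right) = 2 \cdot 3 \left(-2\right) \left(-6787\right) = \left(-12\right) \left(-6787\right) = 81444$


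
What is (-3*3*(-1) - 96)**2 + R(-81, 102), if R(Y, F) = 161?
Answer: 7730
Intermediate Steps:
(-3*3*(-1) - 96)**2 + R(-81, 102) = (-3*3*(-1) - 96)**2 + 161 = (-9*(-1) - 96)**2 + 161 = (9 - 96)**2 + 161 = (-87)**2 + 161 = 7569 + 161 = 7730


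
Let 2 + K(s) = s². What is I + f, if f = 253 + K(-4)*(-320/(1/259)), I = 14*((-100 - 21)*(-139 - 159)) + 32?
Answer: -655223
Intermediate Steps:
K(s) = -2 + s²
I = 504844 (I = 14*(-121*(-298)) + 32 = 14*36058 + 32 = 504812 + 32 = 504844)
f = -1160067 (f = 253 + (-2 + (-4)²)*(-320/(1/259)) = 253 + (-2 + 16)*(-320/1/259) = 253 + 14*(-320*259) = 253 + 14*(-82880) = 253 - 1160320 = -1160067)
I + f = 504844 - 1160067 = -655223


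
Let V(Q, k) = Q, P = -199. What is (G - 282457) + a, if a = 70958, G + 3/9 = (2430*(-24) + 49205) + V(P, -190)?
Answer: -662440/3 ≈ -2.2081e+5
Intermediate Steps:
G = -27943/3 (G = -1/3 + ((2430*(-24) + 49205) - 199) = -1/3 + ((-58320 + 49205) - 199) = -1/3 + (-9115 - 199) = -1/3 - 9314 = -27943/3 ≈ -9314.3)
(G - 282457) + a = (-27943/3 - 282457) + 70958 = -875314/3 + 70958 = -662440/3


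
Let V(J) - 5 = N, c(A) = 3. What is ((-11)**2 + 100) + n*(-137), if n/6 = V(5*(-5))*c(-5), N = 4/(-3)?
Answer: -8821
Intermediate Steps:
N = -4/3 (N = 4*(-1/3) = -4/3 ≈ -1.3333)
V(J) = 11/3 (V(J) = 5 - 4/3 = 11/3)
n = 66 (n = 6*((11/3)*3) = 6*11 = 66)
((-11)**2 + 100) + n*(-137) = ((-11)**2 + 100) + 66*(-137) = (121 + 100) - 9042 = 221 - 9042 = -8821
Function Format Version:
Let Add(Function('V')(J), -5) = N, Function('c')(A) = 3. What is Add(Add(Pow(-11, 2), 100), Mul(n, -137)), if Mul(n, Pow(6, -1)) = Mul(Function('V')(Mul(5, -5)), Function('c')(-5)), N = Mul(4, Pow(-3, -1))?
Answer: -8821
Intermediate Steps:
N = Rational(-4, 3) (N = Mul(4, Rational(-1, 3)) = Rational(-4, 3) ≈ -1.3333)
Function('V')(J) = Rational(11, 3) (Function('V')(J) = Add(5, Rational(-4, 3)) = Rational(11, 3))
n = 66 (n = Mul(6, Mul(Rational(11, 3), 3)) = Mul(6, 11) = 66)
Add(Add(Pow(-11, 2), 100), Mul(n, -137)) = Add(Add(Pow(-11, 2), 100), Mul(66, -137)) = Add(Add(121, 100), -9042) = Add(221, -9042) = -8821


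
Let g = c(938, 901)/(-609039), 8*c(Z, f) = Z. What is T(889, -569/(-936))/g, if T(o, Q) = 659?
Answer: -1605426804/469 ≈ -3.4231e+6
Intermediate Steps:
c(Z, f) = Z/8
g = -469/2436156 (g = ((⅛)*938)/(-609039) = (469/4)*(-1/609039) = -469/2436156 ≈ -0.00019252)
T(889, -569/(-936))/g = 659/(-469/2436156) = 659*(-2436156/469) = -1605426804/469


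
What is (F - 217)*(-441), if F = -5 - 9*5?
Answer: 117747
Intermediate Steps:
F = -50 (F = -5 - 45 = -50)
(F - 217)*(-441) = (-50 - 217)*(-441) = -267*(-441) = 117747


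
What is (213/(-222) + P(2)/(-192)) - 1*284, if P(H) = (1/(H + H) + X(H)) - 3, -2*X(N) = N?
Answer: -2698951/9472 ≈ -284.94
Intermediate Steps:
X(N) = -N/2
P(H) = -3 + 1/(2*H) - H/2 (P(H) = (1/(H + H) - H/2) - 3 = (1/(2*H) - H/2) - 3 = -3 + 1/(2*H) - H/2)
(213/(-222) + P(2)/(-192)) - 1*284 = (213/(-222) + ((½)*(1 - 1*2*(6 + 2))/2)/(-192)) - 1*284 = (213*(-1/222) + ((½)*(½)*(1 - 1*2*8))*(-1/192)) - 284 = (-71/74 + ((½)*(½)*(1 - 16))*(-1/192)) - 284 = (-71/74 + ((½)*(½)*(-15))*(-1/192)) - 284 = (-71/74 - 15/4*(-1/192)) - 284 = (-71/74 + 5/256) - 284 = -8903/9472 - 284 = -2698951/9472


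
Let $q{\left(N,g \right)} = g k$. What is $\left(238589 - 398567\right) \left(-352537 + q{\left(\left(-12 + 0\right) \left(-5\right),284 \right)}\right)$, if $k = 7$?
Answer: $56080127922$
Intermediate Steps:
$q{\left(N,g \right)} = 7 g$ ($q{\left(N,g \right)} = g 7 = 7 g$)
$\left(238589 - 398567\right) \left(-352537 + q{\left(\left(-12 + 0\right) \left(-5\right),284 \right)}\right) = \left(238589 - 398567\right) \left(-352537 + 7 \cdot 284\right) = - 159978 \left(-352537 + 1988\right) = \left(-159978\right) \left(-350549\right) = 56080127922$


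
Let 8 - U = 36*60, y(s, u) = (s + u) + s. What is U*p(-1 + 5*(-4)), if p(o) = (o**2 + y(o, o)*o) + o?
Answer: -3750936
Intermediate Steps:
y(s, u) = u + 2*s
p(o) = o + 4*o**2 (p(o) = (o**2 + (o + 2*o)*o) + o = (o**2 + (3*o)*o) + o = (o**2 + 3*o**2) + o = 4*o**2 + o = o + 4*o**2)
U = -2152 (U = 8 - 36*60 = 8 - 1*2160 = 8 - 2160 = -2152)
U*p(-1 + 5*(-4)) = -2152*(-1 + 5*(-4))*(1 + 4*(-1 + 5*(-4))) = -2152*(-1 - 20)*(1 + 4*(-1 - 20)) = -(-45192)*(1 + 4*(-21)) = -(-45192)*(1 - 84) = -(-45192)*(-83) = -2152*1743 = -3750936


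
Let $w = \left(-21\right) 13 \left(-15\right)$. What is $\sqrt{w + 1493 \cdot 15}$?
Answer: $\sqrt{26490} \approx 162.76$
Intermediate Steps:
$w = 4095$ ($w = \left(-273\right) \left(-15\right) = 4095$)
$\sqrt{w + 1493 \cdot 15} = \sqrt{4095 + 1493 \cdot 15} = \sqrt{4095 + 22395} = \sqrt{26490}$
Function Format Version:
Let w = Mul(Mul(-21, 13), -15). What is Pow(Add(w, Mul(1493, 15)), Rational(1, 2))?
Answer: Pow(26490, Rational(1, 2)) ≈ 162.76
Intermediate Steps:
w = 4095 (w = Mul(-273, -15) = 4095)
Pow(Add(w, Mul(1493, 15)), Rational(1, 2)) = Pow(Add(4095, Mul(1493, 15)), Rational(1, 2)) = Pow(Add(4095, 22395), Rational(1, 2)) = Pow(26490, Rational(1, 2))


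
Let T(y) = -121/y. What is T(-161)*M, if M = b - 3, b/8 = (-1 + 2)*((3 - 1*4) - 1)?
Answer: -2299/161 ≈ -14.280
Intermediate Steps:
b = -16 (b = 8*((-1 + 2)*((3 - 1*4) - 1)) = 8*(1*((3 - 4) - 1)) = 8*(1*(-1 - 1)) = 8*(1*(-2)) = 8*(-2) = -16)
M = -19 (M = -16 - 3 = -19)
T(-161)*M = -121/(-161)*(-19) = -121*(-1/161)*(-19) = (121/161)*(-19) = -2299/161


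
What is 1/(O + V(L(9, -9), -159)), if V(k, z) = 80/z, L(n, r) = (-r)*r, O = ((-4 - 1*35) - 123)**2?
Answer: 159/4172716 ≈ 3.8105e-5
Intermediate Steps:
O = 26244 (O = ((-4 - 35) - 123)**2 = (-39 - 123)**2 = (-162)**2 = 26244)
L(n, r) = -r**2
1/(O + V(L(9, -9), -159)) = 1/(26244 + 80/(-159)) = 1/(26244 + 80*(-1/159)) = 1/(26244 - 80/159) = 1/(4172716/159) = 159/4172716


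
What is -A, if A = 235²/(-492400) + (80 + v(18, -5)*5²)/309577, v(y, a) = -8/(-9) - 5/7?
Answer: 42978218119/384138001296 ≈ 0.11188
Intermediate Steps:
v(y, a) = 11/63 (v(y, a) = -8*(-⅑) - 5*⅐ = 8/9 - 5/7 = 11/63)
A = -42978218119/384138001296 (A = 235²/(-492400) + (80 + (11/63)*5²)/309577 = 55225*(-1/492400) + (80 + (11/63)*25)*(1/309577) = -2209/19696 + (80 + 275/63)*(1/309577) = -2209/19696 + (5315/63)*(1/309577) = -2209/19696 + 5315/19503351 = -42978218119/384138001296 ≈ -0.11188)
-A = -1*(-42978218119/384138001296) = 42978218119/384138001296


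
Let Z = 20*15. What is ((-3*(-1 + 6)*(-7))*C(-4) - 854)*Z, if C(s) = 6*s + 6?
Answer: -823200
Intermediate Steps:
C(s) = 6 + 6*s
Z = 300
((-3*(-1 + 6)*(-7))*C(-4) - 854)*Z = ((-3*(-1 + 6)*(-7))*(6 + 6*(-4)) - 854)*300 = ((-3*5*(-7))*(6 - 24) - 854)*300 = (-15*(-7)*(-18) - 854)*300 = (105*(-18) - 854)*300 = (-1890 - 854)*300 = -2744*300 = -823200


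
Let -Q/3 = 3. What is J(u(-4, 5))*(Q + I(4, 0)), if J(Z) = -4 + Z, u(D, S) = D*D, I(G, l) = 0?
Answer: -108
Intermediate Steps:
Q = -9 (Q = -3*3 = -9)
u(D, S) = D²
J(u(-4, 5))*(Q + I(4, 0)) = (-4 + (-4)²)*(-9 + 0) = (-4 + 16)*(-9) = 12*(-9) = -108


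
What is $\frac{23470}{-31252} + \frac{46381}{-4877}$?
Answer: $- \frac{781981101}{76208002} \approx -10.261$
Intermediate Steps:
$\frac{23470}{-31252} + \frac{46381}{-4877} = 23470 \left(- \frac{1}{31252}\right) + 46381 \left(- \frac{1}{4877}\right) = - \frac{11735}{15626} - \frac{46381}{4877} = - \frac{781981101}{76208002}$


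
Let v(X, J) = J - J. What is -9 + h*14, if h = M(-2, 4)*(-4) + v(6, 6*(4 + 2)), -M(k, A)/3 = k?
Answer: -345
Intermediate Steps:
M(k, A) = -3*k
v(X, J) = 0
h = -24 (h = -3*(-2)*(-4) + 0 = 6*(-4) + 0 = -24 + 0 = -24)
-9 + h*14 = -9 - 24*14 = -9 - 336 = -345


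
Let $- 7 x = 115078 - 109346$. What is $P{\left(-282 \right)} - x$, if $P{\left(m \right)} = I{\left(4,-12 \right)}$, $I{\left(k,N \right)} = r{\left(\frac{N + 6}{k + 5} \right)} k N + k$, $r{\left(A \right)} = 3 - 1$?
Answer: $\frac{5088}{7} \approx 726.86$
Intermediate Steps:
$r{\left(A \right)} = 2$
$I{\left(k,N \right)} = k + 2 N k$ ($I{\left(k,N \right)} = 2 k N + k = 2 N k + k = k + 2 N k$)
$x = - \frac{5732}{7}$ ($x = - \frac{115078 - 109346}{7} = \left(- \frac{1}{7}\right) 5732 = - \frac{5732}{7} \approx -818.86$)
$P{\left(m \right)} = -92$ ($P{\left(m \right)} = 4 \left(1 + 2 \left(-12\right)\right) = 4 \left(1 - 24\right) = 4 \left(-23\right) = -92$)
$P{\left(-282 \right)} - x = -92 - - \frac{5732}{7} = -92 + \frac{5732}{7} = \frac{5088}{7}$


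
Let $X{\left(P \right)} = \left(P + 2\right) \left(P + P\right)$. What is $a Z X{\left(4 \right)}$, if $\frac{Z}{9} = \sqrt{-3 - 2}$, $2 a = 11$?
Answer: $2376 i \sqrt{5} \approx 5312.9 i$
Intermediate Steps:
$X{\left(P \right)} = 2 P \left(2 + P\right)$ ($X{\left(P \right)} = \left(2 + P\right) 2 P = 2 P \left(2 + P\right)$)
$a = \frac{11}{2}$ ($a = \frac{1}{2} \cdot 11 = \frac{11}{2} \approx 5.5$)
$Z = 9 i \sqrt{5}$ ($Z = 9 \sqrt{-3 - 2} = 9 \sqrt{-5} = 9 i \sqrt{5} \approx 20.125 i$)
$a Z X{\left(4 \right)} = \frac{11 \cdot 9 i \sqrt{5}}{2} \cdot 2 \cdot 4 \left(2 + 4\right) = \frac{99 i \sqrt{5}}{2} \cdot 2 \cdot 4 \cdot 6 = \frac{99 i \sqrt{5}}{2} \cdot 48 = 2376 i \sqrt{5}$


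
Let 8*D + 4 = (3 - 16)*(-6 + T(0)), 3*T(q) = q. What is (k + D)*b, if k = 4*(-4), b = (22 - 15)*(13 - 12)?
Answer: -189/4 ≈ -47.250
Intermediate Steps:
b = 7 (b = 7*1 = 7)
T(q) = q/3
k = -16
D = 37/4 (D = -½ + ((3 - 16)*(-6 + (⅓)*0))/8 = -½ + (-13*(-6 + 0))/8 = -½ + (-13*(-6))/8 = -½ + (⅛)*78 = -½ + 39/4 = 37/4 ≈ 9.2500)
(k + D)*b = (-16 + 37/4)*7 = -27/4*7 = -189/4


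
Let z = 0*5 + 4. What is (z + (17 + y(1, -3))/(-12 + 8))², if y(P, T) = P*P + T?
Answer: 1/16 ≈ 0.062500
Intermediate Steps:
y(P, T) = T + P² (y(P, T) = P² + T = T + P²)
z = 4 (z = 0 + 4 = 4)
(z + (17 + y(1, -3))/(-12 + 8))² = (4 + (17 + (-3 + 1²))/(-12 + 8))² = (4 + (17 + (-3 + 1))/(-4))² = (4 + (17 - 2)*(-¼))² = (4 + 15*(-¼))² = (4 - 15/4)² = (¼)² = 1/16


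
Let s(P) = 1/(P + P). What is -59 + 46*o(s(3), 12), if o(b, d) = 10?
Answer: 401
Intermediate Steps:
s(P) = 1/(2*P)
-59 + 46*o(s(3), 12) = -59 + 46*10 = -59 + 460 = 401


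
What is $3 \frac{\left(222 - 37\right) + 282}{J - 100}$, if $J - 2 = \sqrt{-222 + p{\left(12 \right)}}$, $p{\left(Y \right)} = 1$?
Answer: $- \frac{45766}{3275} - \frac{467 i \sqrt{221}}{3275} \approx -13.974 - 2.1198 i$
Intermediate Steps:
$J = 2 + i \sqrt{221}$ ($J = 2 + \sqrt{-222 + 1} = 2 + \sqrt{-221} = 2 + i \sqrt{221} \approx 2.0 + 14.866 i$)
$3 \frac{\left(222 - 37\right) + 282}{J - 100} = 3 \frac{\left(222 - 37\right) + 282}{\left(2 + i \sqrt{221}\right) - 100} = 3 \frac{185 + 282}{-98 + i \sqrt{221}} = 3 \frac{467}{-98 + i \sqrt{221}} = \frac{1401}{-98 + i \sqrt{221}}$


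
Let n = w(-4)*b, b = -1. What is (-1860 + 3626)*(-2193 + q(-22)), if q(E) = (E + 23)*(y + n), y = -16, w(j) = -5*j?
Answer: -3936414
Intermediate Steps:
n = -20 (n = -5*(-4)*(-1) = 20*(-1) = -20)
q(E) = -828 - 36*E (q(E) = (E + 23)*(-16 - 20) = (23 + E)*(-36) = -828 - 36*E)
(-1860 + 3626)*(-2193 + q(-22)) = (-1860 + 3626)*(-2193 + (-828 - 36*(-22))) = 1766*(-2193 + (-828 + 792)) = 1766*(-2193 - 36) = 1766*(-2229) = -3936414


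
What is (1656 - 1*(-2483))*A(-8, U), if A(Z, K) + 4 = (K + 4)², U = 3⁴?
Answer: 29887719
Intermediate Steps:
U = 81
A(Z, K) = -4 + (4 + K)² (A(Z, K) = -4 + (K + 4)² = -4 + (4 + K)²)
(1656 - 1*(-2483))*A(-8, U) = (1656 - 1*(-2483))*(-4 + (4 + 81)²) = (1656 + 2483)*(-4 + 85²) = 4139*(-4 + 7225) = 4139*7221 = 29887719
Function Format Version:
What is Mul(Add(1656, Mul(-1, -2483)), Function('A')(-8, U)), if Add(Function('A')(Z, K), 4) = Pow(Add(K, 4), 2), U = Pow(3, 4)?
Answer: 29887719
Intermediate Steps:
U = 81
Function('A')(Z, K) = Add(-4, Pow(Add(4, K), 2)) (Function('A')(Z, K) = Add(-4, Pow(Add(K, 4), 2)) = Add(-4, Pow(Add(4, K), 2)))
Mul(Add(1656, Mul(-1, -2483)), Function('A')(-8, U)) = Mul(Add(1656, Mul(-1, -2483)), Add(-4, Pow(Add(4, 81), 2))) = Mul(Add(1656, 2483), Add(-4, Pow(85, 2))) = Mul(4139, Add(-4, 7225)) = Mul(4139, 7221) = 29887719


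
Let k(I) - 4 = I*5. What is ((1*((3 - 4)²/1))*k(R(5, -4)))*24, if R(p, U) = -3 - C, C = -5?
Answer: 336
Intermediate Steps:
R(p, U) = 2 (R(p, U) = -3 - 1*(-5) = -3 + 5 = 2)
k(I) = 4 + 5*I (k(I) = 4 + I*5 = 4 + 5*I)
((1*((3 - 4)²/1))*k(R(5, -4)))*24 = ((1*((3 - 4)²/1))*(4 + 5*2))*24 = ((1*((-1)²*1))*(4 + 10))*24 = ((1*(1*1))*14)*24 = ((1*1)*14)*24 = (1*14)*24 = 14*24 = 336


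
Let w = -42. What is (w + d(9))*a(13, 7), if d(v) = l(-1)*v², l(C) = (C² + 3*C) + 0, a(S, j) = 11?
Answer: -2244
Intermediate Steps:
l(C) = C² + 3*C
d(v) = -2*v² (d(v) = (-(3 - 1))*v² = (-1*2)*v² = -2*v²)
(w + d(9))*a(13, 7) = (-42 - 2*9²)*11 = (-42 - 2*81)*11 = (-42 - 162)*11 = -204*11 = -2244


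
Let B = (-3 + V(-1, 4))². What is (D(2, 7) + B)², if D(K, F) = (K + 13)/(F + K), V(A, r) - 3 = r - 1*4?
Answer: 25/9 ≈ 2.7778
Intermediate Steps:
V(A, r) = -1 + r (V(A, r) = 3 + (r - 1*4) = 3 + (r - 4) = 3 + (-4 + r) = -1 + r)
D(K, F) = (13 + K)/(F + K)
B = 0 (B = (-3 + (-1 + 4))² = (-3 + 3)² = 0² = 0)
(D(2, 7) + B)² = ((13 + 2)/(7 + 2) + 0)² = (15/9 + 0)² = ((⅑)*15 + 0)² = (5/3 + 0)² = (5/3)² = 25/9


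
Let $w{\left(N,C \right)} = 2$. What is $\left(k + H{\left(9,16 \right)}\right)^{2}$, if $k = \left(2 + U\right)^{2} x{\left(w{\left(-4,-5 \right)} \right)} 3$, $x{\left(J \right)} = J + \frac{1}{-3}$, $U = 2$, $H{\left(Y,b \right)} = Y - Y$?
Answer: $6400$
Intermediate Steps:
$H{\left(Y,b \right)} = 0$
$x{\left(J \right)} = - \frac{1}{3} + J$ ($x{\left(J \right)} = J - \frac{1}{3} = - \frac{1}{3} + J$)
$k = 80$ ($k = \left(2 + 2\right)^{2} \left(- \frac{1}{3} + 2\right) 3 = 4^{2} \cdot \frac{5}{3} \cdot 3 = 16 \cdot \frac{5}{3} \cdot 3 = \frac{80}{3} \cdot 3 = 80$)
$\left(k + H{\left(9,16 \right)}\right)^{2} = \left(80 + 0\right)^{2} = 80^{2} = 6400$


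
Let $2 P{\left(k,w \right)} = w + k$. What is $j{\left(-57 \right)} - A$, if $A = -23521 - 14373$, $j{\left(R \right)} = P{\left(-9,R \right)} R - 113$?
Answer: $39662$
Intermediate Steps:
$P{\left(k,w \right)} = \frac{k}{2} + \frac{w}{2}$ ($P{\left(k,w \right)} = \frac{w + k}{2} = \frac{k + w}{2} = \frac{k}{2} + \frac{w}{2}$)
$j{\left(R \right)} = -113 + R \left(- \frac{9}{2} + \frac{R}{2}\right)$ ($j{\left(R \right)} = \left(\frac{1}{2} \left(-9\right) + \frac{R}{2}\right) R - 113 = \left(- \frac{9}{2} + \frac{R}{2}\right) R - 113 = R \left(- \frac{9}{2} + \frac{R}{2}\right) - 113 = -113 + R \left(- \frac{9}{2} + \frac{R}{2}\right)$)
$A = -37894$
$j{\left(-57 \right)} - A = \left(-113 + \frac{1}{2} \left(-57\right) \left(-9 - 57\right)\right) - -37894 = \left(-113 + \frac{1}{2} \left(-57\right) \left(-66\right)\right) + 37894 = \left(-113 + 1881\right) + 37894 = 1768 + 37894 = 39662$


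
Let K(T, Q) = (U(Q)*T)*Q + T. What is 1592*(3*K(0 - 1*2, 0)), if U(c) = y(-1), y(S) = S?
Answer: -9552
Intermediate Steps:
U(c) = -1
K(T, Q) = T - Q*T (K(T, Q) = (-T)*Q + T = -Q*T + T = T - Q*T)
1592*(3*K(0 - 1*2, 0)) = 1592*(3*((0 - 1*2)*(1 - 1*0))) = 1592*(3*((0 - 2)*(1 + 0))) = 1592*(3*(-2*1)) = 1592*(3*(-2)) = 1592*(-6) = -9552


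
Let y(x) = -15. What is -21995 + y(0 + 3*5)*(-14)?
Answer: -21785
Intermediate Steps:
-21995 + y(0 + 3*5)*(-14) = -21995 - 15*(-14) = -21995 + 210 = -21785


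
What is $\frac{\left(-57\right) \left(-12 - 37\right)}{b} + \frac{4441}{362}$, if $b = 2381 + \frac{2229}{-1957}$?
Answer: $\frac{11331058135}{842987228} \approx 13.442$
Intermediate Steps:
$b = \frac{4657388}{1957}$ ($b = 2381 + 2229 \left(- \frac{1}{1957}\right) = 2381 - \frac{2229}{1957} = \frac{4657388}{1957} \approx 2379.9$)
$\frac{\left(-57\right) \left(-12 - 37\right)}{b} + \frac{4441}{362} = \frac{\left(-57\right) \left(-12 - 37\right)}{\frac{4657388}{1957}} + \frac{4441}{362} = - 57 \left(-12 - 37\right) \frac{1957}{4657388} + 4441 \cdot \frac{1}{362} = \left(-57\right) \left(-49\right) \frac{1957}{4657388} + \frac{4441}{362} = 2793 \cdot \frac{1957}{4657388} + \frac{4441}{362} = \frac{5465901}{4657388} + \frac{4441}{362} = \frac{11331058135}{842987228}$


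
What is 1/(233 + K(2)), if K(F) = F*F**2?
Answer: 1/241 ≈ 0.0041494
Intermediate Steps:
K(F) = F**3
1/(233 + K(2)) = 1/(233 + 2**3) = 1/(233 + 8) = 1/241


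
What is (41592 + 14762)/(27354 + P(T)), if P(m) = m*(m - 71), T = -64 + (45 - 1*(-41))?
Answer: 28177/13138 ≈ 2.1447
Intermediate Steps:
T = 22 (T = -64 + (45 + 41) = -64 + 86 = 22)
P(m) = m*(-71 + m)
(41592 + 14762)/(27354 + P(T)) = (41592 + 14762)/(27354 + 22*(-71 + 22)) = 56354/(27354 + 22*(-49)) = 56354/(27354 - 1078) = 56354/26276 = 56354*(1/26276) = 28177/13138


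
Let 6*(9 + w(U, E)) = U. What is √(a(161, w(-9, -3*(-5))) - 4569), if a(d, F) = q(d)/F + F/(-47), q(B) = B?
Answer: I*√364546758/282 ≈ 67.706*I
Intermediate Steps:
w(U, E) = -9 + U/6
a(d, F) = -F/47 + d/F (a(d, F) = d/F + F/(-47) = d/F + F*(-1/47) = d/F - F/47 = -F/47 + d/F)
√(a(161, w(-9, -3*(-5))) - 4569) = √((-(-9 + (⅙)*(-9))/47 + 161/(-9 + (⅙)*(-9))) - 4569) = √((-(-9 - 3/2)/47 + 161/(-9 - 3/2)) - 4569) = √((-1/47*(-21/2) + 161/(-21/2)) - 4569) = √((21/94 + 161*(-2/21)) - 4569) = √((21/94 - 46/3) - 4569) = √(-4261/282 - 4569) = √(-1292719/282) = I*√364546758/282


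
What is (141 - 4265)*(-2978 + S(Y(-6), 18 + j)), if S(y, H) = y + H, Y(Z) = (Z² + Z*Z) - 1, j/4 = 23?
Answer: 11534828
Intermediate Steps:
j = 92 (j = 4*23 = 92)
Y(Z) = -1 + 2*Z² (Y(Z) = (Z² + Z²) - 1 = 2*Z² - 1 = -1 + 2*Z²)
S(y, H) = H + y
(141 - 4265)*(-2978 + S(Y(-6), 18 + j)) = (141 - 4265)*(-2978 + ((18 + 92) + (-1 + 2*(-6)²))) = -4124*(-2978 + (110 + (-1 + 2*36))) = -4124*(-2978 + (110 + (-1 + 72))) = -4124*(-2978 + (110 + 71)) = -4124*(-2978 + 181) = -4124*(-2797) = 11534828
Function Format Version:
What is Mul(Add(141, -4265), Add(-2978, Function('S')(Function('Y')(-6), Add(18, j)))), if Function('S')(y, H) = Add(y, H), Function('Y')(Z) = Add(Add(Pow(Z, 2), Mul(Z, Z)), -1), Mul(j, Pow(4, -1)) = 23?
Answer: 11534828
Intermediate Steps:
j = 92 (j = Mul(4, 23) = 92)
Function('Y')(Z) = Add(-1, Mul(2, Pow(Z, 2))) (Function('Y')(Z) = Add(Add(Pow(Z, 2), Pow(Z, 2)), -1) = Add(Mul(2, Pow(Z, 2)), -1) = Add(-1, Mul(2, Pow(Z, 2))))
Function('S')(y, H) = Add(H, y)
Mul(Add(141, -4265), Add(-2978, Function('S')(Function('Y')(-6), Add(18, j)))) = Mul(Add(141, -4265), Add(-2978, Add(Add(18, 92), Add(-1, Mul(2, Pow(-6, 2)))))) = Mul(-4124, Add(-2978, Add(110, Add(-1, Mul(2, 36))))) = Mul(-4124, Add(-2978, Add(110, Add(-1, 72)))) = Mul(-4124, Add(-2978, Add(110, 71))) = Mul(-4124, Add(-2978, 181)) = Mul(-4124, -2797) = 11534828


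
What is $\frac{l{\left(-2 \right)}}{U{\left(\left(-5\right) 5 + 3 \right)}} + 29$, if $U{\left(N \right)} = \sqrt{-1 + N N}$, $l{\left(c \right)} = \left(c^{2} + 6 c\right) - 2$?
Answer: $29 - \frac{10 \sqrt{483}}{483} \approx 28.545$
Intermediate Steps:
$l{\left(c \right)} = -2 + c^{2} + 6 c$
$U{\left(N \right)} = \sqrt{-1 + N^{2}}$
$\frac{l{\left(-2 \right)}}{U{\left(\left(-5\right) 5 + 3 \right)}} + 29 = \frac{-2 + \left(-2\right)^{2} + 6 \left(-2\right)}{\sqrt{-1 + \left(\left(-5\right) 5 + 3\right)^{2}}} + 29 = \frac{-2 + 4 - 12}{\sqrt{-1 + \left(-25 + 3\right)^{2}}} + 29 = \frac{1}{\sqrt{-1 + \left(-22\right)^{2}}} \left(-10\right) + 29 = \frac{1}{\sqrt{-1 + 484}} \left(-10\right) + 29 = \frac{1}{\sqrt{483}} \left(-10\right) + 29 = \frac{\sqrt{483}}{483} \left(-10\right) + 29 = - \frac{10 \sqrt{483}}{483} + 29 = 29 - \frac{10 \sqrt{483}}{483}$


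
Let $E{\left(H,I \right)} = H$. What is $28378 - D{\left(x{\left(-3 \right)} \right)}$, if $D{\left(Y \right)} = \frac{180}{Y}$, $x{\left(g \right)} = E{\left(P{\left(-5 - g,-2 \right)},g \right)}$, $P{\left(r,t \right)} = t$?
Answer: $28468$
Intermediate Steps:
$x{\left(g \right)} = -2$
$28378 - D{\left(x{\left(-3 \right)} \right)} = 28378 - \frac{180}{-2} = 28378 - 180 \left(- \frac{1}{2}\right) = 28378 - -90 = 28378 + 90 = 28468$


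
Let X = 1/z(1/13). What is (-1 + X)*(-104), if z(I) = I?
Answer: -1248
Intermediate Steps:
X = 13 (X = 1/(1/13) = 13)
(-1 + X)*(-104) = (-1 + 13)*(-104) = 12*(-104) = -1248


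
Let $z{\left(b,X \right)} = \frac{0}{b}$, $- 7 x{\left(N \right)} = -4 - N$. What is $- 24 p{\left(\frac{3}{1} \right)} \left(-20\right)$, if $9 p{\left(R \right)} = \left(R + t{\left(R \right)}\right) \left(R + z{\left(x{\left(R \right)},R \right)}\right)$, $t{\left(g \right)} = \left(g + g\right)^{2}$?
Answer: $6240$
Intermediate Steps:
$x{\left(N \right)} = \frac{4}{7} + \frac{N}{7}$ ($x{\left(N \right)} = - \frac{-4 - N}{7} = \frac{4}{7} + \frac{N}{7}$)
$z{\left(b,X \right)} = 0$
$t{\left(g \right)} = 4 g^{2}$ ($t{\left(g \right)} = \left(2 g\right)^{2} = 4 g^{2}$)
$p{\left(R \right)} = \frac{R \left(R + 4 R^{2}\right)}{9}$ ($p{\left(R \right)} = \frac{\left(R + 4 R^{2}\right) \left(R + 0\right)}{9} = \frac{\left(R + 4 R^{2}\right) R}{9} = \frac{R \left(R + 4 R^{2}\right)}{9}$)
$- 24 p{\left(\frac{3}{1} \right)} \left(-20\right) = - 24 \frac{\left(\frac{3}{1}\right)^{2} \left(1 + 4 \cdot \frac{3}{1}\right)}{9} \left(-20\right) = - 24 \frac{\left(3 \cdot 1\right)^{2} \left(1 + 4 \cdot 3 \cdot 1\right)}{9} \left(-20\right) = - 24 \frac{3^{2} \left(1 + 4 \cdot 3\right)}{9} \left(-20\right) = - 24 \cdot \frac{1}{9} \cdot 9 \left(1 + 12\right) \left(-20\right) = - 24 \cdot \frac{1}{9} \cdot 9 \cdot 13 \left(-20\right) = \left(-24\right) 13 \left(-20\right) = \left(-312\right) \left(-20\right) = 6240$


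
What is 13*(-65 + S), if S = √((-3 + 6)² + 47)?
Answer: -845 + 26*√14 ≈ -747.72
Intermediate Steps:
S = 2*√14 (S = √(3² + 47) = √(9 + 47) = √56 = 2*√14 ≈ 7.4833)
13*(-65 + S) = 13*(-65 + 2*√14) = -845 + 26*√14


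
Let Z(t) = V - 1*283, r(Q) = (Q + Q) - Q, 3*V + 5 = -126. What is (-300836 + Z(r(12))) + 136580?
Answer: -493748/3 ≈ -1.6458e+5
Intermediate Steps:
V = -131/3 (V = -5/3 + (⅓)*(-126) = -5/3 - 42 = -131/3 ≈ -43.667)
r(Q) = Q (r(Q) = 2*Q - Q = Q)
Z(t) = -980/3 (Z(t) = -131/3 - 1*283 = -131/3 - 283 = -980/3)
(-300836 + Z(r(12))) + 136580 = (-300836 - 980/3) + 136580 = -903488/3 + 136580 = -493748/3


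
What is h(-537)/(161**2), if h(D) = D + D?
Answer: -1074/25921 ≈ -0.041434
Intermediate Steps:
h(D) = 2*D
h(-537)/(161**2) = (2*(-537))/(161**2) = -1074/25921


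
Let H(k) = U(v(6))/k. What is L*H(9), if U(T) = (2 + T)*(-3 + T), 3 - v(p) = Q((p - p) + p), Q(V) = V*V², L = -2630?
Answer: -13318320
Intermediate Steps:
Q(V) = V³
v(p) = 3 - p³ (v(p) = 3 - ((p - p) + p)³ = 3 - (0 + p)³ = 3 - p³)
U(T) = (-3 + T)*(2 + T)
H(k) = 45576/k (H(k) = (-6 + (3 - 1*6³)² - (3 - 1*6³))/k = (-6 + (3 - 1*216)² - (3 - 1*216))/k = (-6 + (3 - 216)² - (3 - 216))/k = (-6 + (-213)² - 1*(-213))/k = (-6 + 45369 + 213)/k = 45576/k)
L*H(9) = -119864880/9 = -2630*5064 = -13318320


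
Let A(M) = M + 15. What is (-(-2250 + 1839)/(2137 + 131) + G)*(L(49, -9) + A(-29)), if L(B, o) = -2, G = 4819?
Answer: -14573204/189 ≈ -77107.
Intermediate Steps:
A(M) = 15 + M
(-(-2250 + 1839)/(2137 + 131) + G)*(L(49, -9) + A(-29)) = (-(-2250 + 1839)/(2137 + 131) + 4819)*(-2 + (15 - 29)) = (-(-411)/2268 + 4819)*(-2 - 14) = (-(-411)/2268 + 4819)*(-16) = (-1*(-137/756) + 4819)*(-16) = (137/756 + 4819)*(-16) = (3643301/756)*(-16) = -14573204/189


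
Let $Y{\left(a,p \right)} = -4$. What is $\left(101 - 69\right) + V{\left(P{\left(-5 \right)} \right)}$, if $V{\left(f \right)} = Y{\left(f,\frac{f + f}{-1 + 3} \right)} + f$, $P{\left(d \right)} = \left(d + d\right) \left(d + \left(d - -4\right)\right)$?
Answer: $88$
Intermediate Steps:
$P{\left(d \right)} = 2 d \left(4 + 2 d\right)$ ($P{\left(d \right)} = 2 d \left(d + \left(d + 4\right)\right) = 2 d \left(d + \left(4 + d\right)\right) = 2 d \left(4 + 2 d\right)$)
$V{\left(f \right)} = -4 + f$
$\left(101 - 69\right) + V{\left(P{\left(-5 \right)} \right)} = \left(101 - 69\right) - \left(4 + 20 \left(2 - 5\right)\right) = 32 - \left(4 + 20 \left(-3\right)\right) = 32 + \left(-4 + 60\right) = 32 + 56 = 88$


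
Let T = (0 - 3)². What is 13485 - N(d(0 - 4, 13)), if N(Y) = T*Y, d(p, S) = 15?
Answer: 13350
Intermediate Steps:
T = 9 (T = (-3)² = 9)
N(Y) = 9*Y
13485 - N(d(0 - 4, 13)) = 13485 - 9*15 = 13485 - 1*135 = 13485 - 135 = 13350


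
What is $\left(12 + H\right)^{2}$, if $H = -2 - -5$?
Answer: $225$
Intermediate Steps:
$H = 3$ ($H = -2 + 5 = 3$)
$\left(12 + H\right)^{2} = \left(12 + 3\right)^{2} = 15^{2} = 225$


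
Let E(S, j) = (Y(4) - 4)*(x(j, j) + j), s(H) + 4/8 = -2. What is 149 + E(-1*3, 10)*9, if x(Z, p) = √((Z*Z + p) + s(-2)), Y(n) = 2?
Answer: -31 - 9*√430 ≈ -217.63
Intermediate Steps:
s(H) = -5/2 (s(H) = -½ - 2 = -5/2)
x(Z, p) = √(-5/2 + p + Z²) (x(Z, p) = √((Z*Z + p) - 5/2) = √((Z² + p) - 5/2) = √((p + Z²) - 5/2) = √(-5/2 + p + Z²))
E(S, j) = -√(-10 + 4*j + 4*j²) - 2*j (E(S, j) = (2 - 4)*(√(-10 + 4*j + 4*j²)/2 + j) = -2*(j + √(-10 + 4*j + 4*j²)/2) = -√(-10 + 4*j + 4*j²) - 2*j)
149 + E(-1*3, 10)*9 = 149 + (-√(-10 + 4*10 + 4*10²) - 2*10)*9 = 149 + (-√(-10 + 40 + 4*100) - 20)*9 = 149 + (-√(-10 + 40 + 400) - 20)*9 = 149 + (-√430 - 20)*9 = 149 + (-20 - √430)*9 = 149 + (-180 - 9*√430) = -31 - 9*√430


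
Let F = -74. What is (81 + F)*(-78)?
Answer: -546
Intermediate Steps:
(81 + F)*(-78) = (81 - 74)*(-78) = 7*(-78) = -546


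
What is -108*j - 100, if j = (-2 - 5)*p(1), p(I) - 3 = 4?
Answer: 5192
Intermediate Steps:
p(I) = 7 (p(I) = 3 + 4 = 7)
j = -49 (j = (-2 - 5)*7 = -7*7 = -49)
-108*j - 100 = -108*(-49) - 100 = 5292 - 100 = 5192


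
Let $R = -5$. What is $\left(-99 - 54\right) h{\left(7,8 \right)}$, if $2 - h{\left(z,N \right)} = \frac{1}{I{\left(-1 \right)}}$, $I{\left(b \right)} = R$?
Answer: $- \frac{1683}{5} \approx -336.6$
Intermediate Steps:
$I{\left(b \right)} = -5$
$h{\left(z,N \right)} = \frac{11}{5}$ ($h{\left(z,N \right)} = 2 - \frac{1}{-5} = 2 - - \frac{1}{5} = 2 + \frac{1}{5} = \frac{11}{5}$)
$\left(-99 - 54\right) h{\left(7,8 \right)} = \left(-99 - 54\right) \frac{11}{5} = \left(-153\right) \frac{11}{5} = - \frac{1683}{5}$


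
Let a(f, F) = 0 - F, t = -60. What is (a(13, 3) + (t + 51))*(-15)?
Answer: 180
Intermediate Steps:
a(f, F) = -F
(a(13, 3) + (t + 51))*(-15) = (-1*3 + (-60 + 51))*(-15) = (-3 - 9)*(-15) = -12*(-15) = 180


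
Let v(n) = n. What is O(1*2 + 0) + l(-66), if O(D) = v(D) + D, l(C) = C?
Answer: -62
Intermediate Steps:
O(D) = 2*D (O(D) = D + D = 2*D)
O(1*2 + 0) + l(-66) = 2*(1*2 + 0) - 66 = 2*(2 + 0) - 66 = 2*2 - 66 = 4 - 66 = -62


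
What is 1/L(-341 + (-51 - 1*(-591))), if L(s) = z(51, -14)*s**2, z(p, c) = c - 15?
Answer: -1/1148429 ≈ -8.7075e-7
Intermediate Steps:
z(p, c) = -15 + c
L(s) = -29*s**2 (L(s) = (-15 - 14)*s**2 = -29*s**2)
1/L(-341 + (-51 - 1*(-591))) = 1/(-29*(-341 + (-51 - 1*(-591)))**2) = 1/(-29*(-341 + (-51 + 591))**2) = 1/(-29*(-341 + 540)**2) = 1/(-29*199**2) = 1/(-29*39601) = 1/(-1148429) = -1/1148429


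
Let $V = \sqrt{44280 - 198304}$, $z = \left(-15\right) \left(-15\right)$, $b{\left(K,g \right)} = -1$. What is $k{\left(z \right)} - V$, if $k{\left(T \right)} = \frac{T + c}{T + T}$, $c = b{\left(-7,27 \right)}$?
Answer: $\frac{112}{225} - 2 i \sqrt{38506} \approx 0.49778 - 392.46 i$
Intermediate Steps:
$c = -1$
$z = 225$
$V = 2 i \sqrt{38506}$ ($V = \sqrt{-154024} = 2 i \sqrt{38506} \approx 392.46 i$)
$k{\left(T \right)} = \frac{-1 + T}{2 T}$ ($k{\left(T \right)} = \frac{T - 1}{T + T} = \frac{-1 + T}{2 T}$)
$k{\left(z \right)} - V = \frac{-1 + 225}{2 \cdot 225} - 2 i \sqrt{38506} = \frac{1}{2} \cdot \frac{1}{225} \cdot 224 - 2 i \sqrt{38506} = \frac{112}{225} - 2 i \sqrt{38506}$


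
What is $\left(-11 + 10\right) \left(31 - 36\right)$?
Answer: $5$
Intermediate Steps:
$\left(-11 + 10\right) \left(31 - 36\right) = \left(-1\right) \left(-5\right) = 5$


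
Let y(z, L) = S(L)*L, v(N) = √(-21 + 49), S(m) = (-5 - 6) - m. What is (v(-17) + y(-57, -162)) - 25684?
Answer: -50146 + 2*√7 ≈ -50141.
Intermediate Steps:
S(m) = -11 - m
v(N) = 2*√7 (v(N) = √28 = 2*√7)
y(z, L) = L*(-11 - L) (y(z, L) = (-11 - L)*L = L*(-11 - L))
(v(-17) + y(-57, -162)) - 25684 = (2*√7 - 1*(-162)*(11 - 162)) - 25684 = (2*√7 - 1*(-162)*(-151)) - 25684 = (2*√7 - 24462) - 25684 = (-24462 + 2*√7) - 25684 = -50146 + 2*√7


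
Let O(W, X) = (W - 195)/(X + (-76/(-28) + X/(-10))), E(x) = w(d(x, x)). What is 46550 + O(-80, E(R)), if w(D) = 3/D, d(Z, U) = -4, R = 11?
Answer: 26503050/571 ≈ 46415.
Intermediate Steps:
E(x) = -¾ (E(x) = 3/(-4) = 3*(-¼) = -¾)
O(W, X) = (-195 + W)/(19/7 + 9*X/10) (O(W, X) = (-195 + W)/(X + (-76*(-1/28) + X*(-⅒))) = (-195 + W)/(X + (19/7 - X/10)) = (-195 + W)/(19/7 + 9*X/10))
46550 + O(-80, E(R)) = 46550 + 70*(-195 - 80)/(190 + 63*(-¾)) = 46550 + 70*(-275)/(190 - 189/4) = 46550 + 70*(-275)/(571/4) = 46550 + 70*(4/571)*(-275) = 46550 - 77000/571 = 26503050/571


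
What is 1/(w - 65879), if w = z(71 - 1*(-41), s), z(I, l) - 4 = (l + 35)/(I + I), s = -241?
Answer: -112/7378103 ≈ -1.5180e-5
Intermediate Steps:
z(I, l) = 4 + (35 + l)/(2*I) (z(I, l) = 4 + (l + 35)/(I + I) = 4 + (35 + l)/((2*I)) = 4 + (35 + l)*(1/(2*I)) = 4 + (35 + l)/(2*I))
w = 345/112 (w = (35 - 241 + 8*(71 - 1*(-41)))/(2*(71 - 1*(-41))) = (35 - 241 + 8*(71 + 41))/(2*(71 + 41)) = (½)*(35 - 241 + 8*112)/112 = (½)*(1/112)*(35 - 241 + 896) = (½)*(1/112)*690 = 345/112 ≈ 3.0804)
1/(w - 65879) = 1/(345/112 - 65879) = 1/(-7378103/112) = -112/7378103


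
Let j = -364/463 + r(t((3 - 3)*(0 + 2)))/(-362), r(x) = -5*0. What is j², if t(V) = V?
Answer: 132496/214369 ≈ 0.61807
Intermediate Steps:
r(x) = 0
j = -364/463 (j = -364/463 + 0/(-362) = -364*1/463 + 0*(-1/362) = -364/463 + 0 = -364/463 ≈ -0.78618)
j² = (-364/463)² = 132496/214369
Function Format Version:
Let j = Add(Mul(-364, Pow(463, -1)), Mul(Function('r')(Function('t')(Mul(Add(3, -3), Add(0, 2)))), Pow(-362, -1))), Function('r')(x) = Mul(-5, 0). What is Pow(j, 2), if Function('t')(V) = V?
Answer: Rational(132496, 214369) ≈ 0.61807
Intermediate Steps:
Function('r')(x) = 0
j = Rational(-364, 463) (j = Add(Mul(-364, Pow(463, -1)), Mul(0, Pow(-362, -1))) = Add(Mul(-364, Rational(1, 463)), Mul(0, Rational(-1, 362))) = Add(Rational(-364, 463), 0) = Rational(-364, 463) ≈ -0.78618)
Pow(j, 2) = Pow(Rational(-364, 463), 2) = Rational(132496, 214369)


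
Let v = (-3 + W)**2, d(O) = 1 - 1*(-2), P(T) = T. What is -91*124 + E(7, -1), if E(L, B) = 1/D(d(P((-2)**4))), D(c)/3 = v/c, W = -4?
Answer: -552915/49 ≈ -11284.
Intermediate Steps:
d(O) = 3 (d(O) = 1 + 2 = 3)
v = 49 (v = (-3 - 4)**2 = (-7)**2 = 49)
D(c) = 147/c (D(c) = 3*(49/c) = 147/c)
E(L, B) = 1/49 (E(L, B) = 1/(147/3) = 1/(147*(1/3)) = 1/49)
-91*124 + E(7, -1) = -91*124 + 1/49 = -11284 + 1/49 = -552915/49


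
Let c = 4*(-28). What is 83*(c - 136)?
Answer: -20584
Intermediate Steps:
c = -112
83*(c - 136) = 83*(-112 - 136) = 83*(-248) = -20584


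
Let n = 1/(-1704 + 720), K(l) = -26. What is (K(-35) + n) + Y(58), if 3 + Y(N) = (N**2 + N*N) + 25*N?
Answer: 8018615/984 ≈ 8149.0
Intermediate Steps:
Y(N) = -3 + 2*N**2 + 25*N (Y(N) = -3 + ((N**2 + N*N) + 25*N) = -3 + ((N**2 + N**2) + 25*N) = -3 + (2*N**2 + 25*N) = -3 + 2*N**2 + 25*N)
n = -1/984 (n = 1/(-984) = -1/984 ≈ -0.0010163)
(K(-35) + n) + Y(58) = (-26 - 1/984) + (-3 + 2*58**2 + 25*58) = -25585/984 + (-3 + 2*3364 + 1450) = -25585/984 + (-3 + 6728 + 1450) = -25585/984 + 8175 = 8018615/984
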